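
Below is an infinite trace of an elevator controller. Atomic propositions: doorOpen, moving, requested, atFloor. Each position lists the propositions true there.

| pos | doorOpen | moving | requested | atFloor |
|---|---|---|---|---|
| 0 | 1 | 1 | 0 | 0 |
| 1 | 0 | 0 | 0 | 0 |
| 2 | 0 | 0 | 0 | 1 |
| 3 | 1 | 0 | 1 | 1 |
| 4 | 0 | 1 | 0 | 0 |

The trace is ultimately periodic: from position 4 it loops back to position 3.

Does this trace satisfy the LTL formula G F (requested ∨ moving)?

Holds

F (requested ∨ moving) holds at every position 0..4, and those are all positions ever visited, so G F (requested ∨ moving) holds.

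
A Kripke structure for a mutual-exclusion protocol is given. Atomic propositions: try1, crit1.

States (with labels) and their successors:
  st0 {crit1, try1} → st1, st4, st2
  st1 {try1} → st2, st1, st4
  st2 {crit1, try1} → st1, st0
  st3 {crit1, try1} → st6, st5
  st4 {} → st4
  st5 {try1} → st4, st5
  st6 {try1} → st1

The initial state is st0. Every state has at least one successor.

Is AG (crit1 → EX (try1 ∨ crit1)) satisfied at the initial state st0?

States satisfying crit1 → EX (try1 ∨ crit1): {st0, st1, st2, st3, st4, st5, st6}.
States satisfying AG (crit1 → EX (try1 ∨ crit1)): {st0, st1, st2, st3, st4, st5, st6}.
Every state reachable from st0 satisfies crit1 → EX (try1 ∨ crit1).
st0 ∈ Sat(AG (crit1 → EX (try1 ∨ crit1))).

Satisfied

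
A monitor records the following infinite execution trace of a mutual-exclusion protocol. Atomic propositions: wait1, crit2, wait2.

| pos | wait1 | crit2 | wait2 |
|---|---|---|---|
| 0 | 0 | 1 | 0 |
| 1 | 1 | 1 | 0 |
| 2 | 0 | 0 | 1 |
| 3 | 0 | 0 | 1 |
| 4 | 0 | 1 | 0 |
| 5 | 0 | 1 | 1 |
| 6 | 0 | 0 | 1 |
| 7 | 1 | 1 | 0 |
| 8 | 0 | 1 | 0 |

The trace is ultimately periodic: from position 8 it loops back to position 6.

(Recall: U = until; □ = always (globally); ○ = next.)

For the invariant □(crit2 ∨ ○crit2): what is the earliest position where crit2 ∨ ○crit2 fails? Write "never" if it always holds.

2

Check crit2 ∨ ○crit2 at each position in order: 0 ✓, 1 ✓.
At position 2 the labels are {wait2} and the next position 3 has {wait2}, so crit2 ∨ ○crit2 is false there. This is the first violation.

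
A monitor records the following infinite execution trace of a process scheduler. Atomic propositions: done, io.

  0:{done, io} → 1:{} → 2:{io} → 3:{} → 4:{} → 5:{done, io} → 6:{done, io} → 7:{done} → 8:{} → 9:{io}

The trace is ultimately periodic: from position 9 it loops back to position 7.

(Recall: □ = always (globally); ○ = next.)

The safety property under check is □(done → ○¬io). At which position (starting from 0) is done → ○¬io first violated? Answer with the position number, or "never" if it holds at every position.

Check done → ○¬io at each position in order: 0 ✓, 1 ✓, 2 ✓, 3 ✓, 4 ✓.
At position 5 the labels are {done, io} and the next position 6 has {done, io}, so done → ○¬io is false there. This is the first violation.

5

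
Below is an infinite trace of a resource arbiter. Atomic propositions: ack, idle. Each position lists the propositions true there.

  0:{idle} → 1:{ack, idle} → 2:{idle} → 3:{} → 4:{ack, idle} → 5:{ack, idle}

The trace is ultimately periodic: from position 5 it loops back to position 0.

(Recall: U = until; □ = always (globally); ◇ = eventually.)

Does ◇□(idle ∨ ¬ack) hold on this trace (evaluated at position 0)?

□(idle ∨ ¬ack) holds at position 0, which is reachable from 0, so ◇□(idle ∨ ¬ack) holds.

Satisfied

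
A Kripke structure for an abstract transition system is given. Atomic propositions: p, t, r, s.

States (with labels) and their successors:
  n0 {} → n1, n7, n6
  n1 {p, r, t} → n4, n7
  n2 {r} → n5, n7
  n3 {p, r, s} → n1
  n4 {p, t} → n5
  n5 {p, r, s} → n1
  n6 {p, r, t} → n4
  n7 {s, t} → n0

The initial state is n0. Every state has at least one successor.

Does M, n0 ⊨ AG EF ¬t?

Holds

States satisfying EF ¬t: {n0, n1, n2, n3, n4, n5, n6, n7}.
States satisfying AG EF ¬t: {n0, n1, n2, n3, n4, n5, n6, n7}.
Every state reachable from n0 satisfies EF ¬t.
n0 ∈ Sat(AG EF ¬t).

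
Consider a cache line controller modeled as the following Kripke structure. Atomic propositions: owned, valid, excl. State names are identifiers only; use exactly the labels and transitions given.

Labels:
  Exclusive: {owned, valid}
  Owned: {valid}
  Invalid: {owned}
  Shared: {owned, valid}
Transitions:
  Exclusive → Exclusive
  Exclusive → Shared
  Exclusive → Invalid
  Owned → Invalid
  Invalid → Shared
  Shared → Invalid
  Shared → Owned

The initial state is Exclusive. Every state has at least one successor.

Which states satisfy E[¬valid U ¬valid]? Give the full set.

States satisfying ¬valid: {Invalid}.
States satisfying E[¬valid U ¬valid]: {Invalid}.

{Invalid}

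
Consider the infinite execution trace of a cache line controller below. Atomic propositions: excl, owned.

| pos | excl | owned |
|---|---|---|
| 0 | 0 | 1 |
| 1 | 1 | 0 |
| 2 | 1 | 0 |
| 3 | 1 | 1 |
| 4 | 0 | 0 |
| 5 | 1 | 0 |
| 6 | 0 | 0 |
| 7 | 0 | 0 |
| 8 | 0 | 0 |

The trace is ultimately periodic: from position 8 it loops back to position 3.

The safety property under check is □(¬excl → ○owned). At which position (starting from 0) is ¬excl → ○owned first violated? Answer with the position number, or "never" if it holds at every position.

At position 0 the labels are {owned} and the next position 1 has {excl}, so ¬excl → ○owned is false there. This is the first violation.

0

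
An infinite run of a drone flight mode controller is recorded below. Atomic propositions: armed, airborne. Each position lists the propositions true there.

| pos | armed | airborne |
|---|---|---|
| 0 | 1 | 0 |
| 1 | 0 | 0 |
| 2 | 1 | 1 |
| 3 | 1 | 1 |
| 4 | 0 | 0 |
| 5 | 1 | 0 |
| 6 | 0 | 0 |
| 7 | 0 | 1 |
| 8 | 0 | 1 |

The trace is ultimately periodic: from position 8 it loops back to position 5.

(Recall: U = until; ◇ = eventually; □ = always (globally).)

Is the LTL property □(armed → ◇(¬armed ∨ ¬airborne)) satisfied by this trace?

Satisfied

armed → ◇(¬armed ∨ ¬airborne) holds at every position 0..8, and those are all positions ever visited, so □(armed → ◇(¬armed ∨ ¬airborne)) holds.
Positions where armed holds: 0, 2, 3, 5.
Check ◇(¬armed ∨ ¬airborne) at each: 0→ok, 2→ok, 3→ok, 5→ok.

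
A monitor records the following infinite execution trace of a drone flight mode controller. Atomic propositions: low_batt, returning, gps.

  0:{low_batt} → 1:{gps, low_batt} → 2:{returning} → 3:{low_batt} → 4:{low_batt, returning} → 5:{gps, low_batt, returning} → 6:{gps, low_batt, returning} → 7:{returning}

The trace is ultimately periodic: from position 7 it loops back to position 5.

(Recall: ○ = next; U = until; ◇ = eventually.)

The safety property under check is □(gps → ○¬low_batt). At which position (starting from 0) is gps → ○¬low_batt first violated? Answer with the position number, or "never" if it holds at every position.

5

Check gps → ○¬low_batt at each position in order: 0 ✓, 1 ✓, 2 ✓, 3 ✓, 4 ✓.
At position 5 the labels are {gps, low_batt, returning} and the next position 6 has {gps, low_batt, returning}, so gps → ○¬low_batt is false there. This is the first violation.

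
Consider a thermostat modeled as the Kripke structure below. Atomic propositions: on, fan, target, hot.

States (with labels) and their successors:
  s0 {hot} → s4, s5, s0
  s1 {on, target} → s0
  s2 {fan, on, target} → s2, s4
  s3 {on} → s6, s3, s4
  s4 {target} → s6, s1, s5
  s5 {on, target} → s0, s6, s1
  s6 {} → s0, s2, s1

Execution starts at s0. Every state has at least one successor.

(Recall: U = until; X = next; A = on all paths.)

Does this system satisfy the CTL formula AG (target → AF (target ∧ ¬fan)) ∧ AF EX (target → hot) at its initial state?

States satisfying target → AF (target ∧ ¬fan): {s0, s1, s3, s4, s5, s6}.
States satisfying AG (target → AF (target ∧ ¬fan)): ∅.
States satisfying EX (target → hot): {s0, s1, s3, s4, s5, s6}.
States satisfying AF EX (target → hot): {s0, s1, s3, s4, s5, s6}.
States satisfying AG (target → AF (target ∧ ¬fan)) ∧ AF EX (target → hot): ∅.
s0 ∉ Sat(AG (target → AF (target ∧ ¬fan)) ∧ AF EX (target → hot)).

Violated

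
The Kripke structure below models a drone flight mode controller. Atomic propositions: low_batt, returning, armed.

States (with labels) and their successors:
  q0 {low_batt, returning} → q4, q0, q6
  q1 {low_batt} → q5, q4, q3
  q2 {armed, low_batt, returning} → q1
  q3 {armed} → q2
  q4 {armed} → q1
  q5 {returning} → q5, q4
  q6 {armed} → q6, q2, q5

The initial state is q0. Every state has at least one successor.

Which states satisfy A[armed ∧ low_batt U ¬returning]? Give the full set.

States satisfying armed ∧ low_batt: {q2}.
States satisfying ¬returning: {q1, q3, q4, q6}.
States satisfying A[armed ∧ low_batt U ¬returning]: {q1, q2, q3, q4, q6}.

{q1, q2, q3, q4, q6}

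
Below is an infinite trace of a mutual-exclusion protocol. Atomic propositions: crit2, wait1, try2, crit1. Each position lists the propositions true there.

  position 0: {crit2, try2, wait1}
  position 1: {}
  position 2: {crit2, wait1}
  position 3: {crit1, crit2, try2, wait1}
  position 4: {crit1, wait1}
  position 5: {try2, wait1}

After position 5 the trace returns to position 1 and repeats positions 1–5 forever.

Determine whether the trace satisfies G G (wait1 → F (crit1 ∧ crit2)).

G (wait1 → F (crit1 ∧ crit2)) holds at every position 0..5, and those are all positions ever visited, so G G (wait1 → F (crit1 ∧ crit2)) holds.

Satisfied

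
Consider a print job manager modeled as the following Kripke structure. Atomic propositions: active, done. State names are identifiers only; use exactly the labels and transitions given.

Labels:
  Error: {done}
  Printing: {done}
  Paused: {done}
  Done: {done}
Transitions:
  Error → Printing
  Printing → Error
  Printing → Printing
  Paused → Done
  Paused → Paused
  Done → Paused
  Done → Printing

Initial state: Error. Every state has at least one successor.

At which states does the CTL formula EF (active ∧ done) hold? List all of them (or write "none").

States satisfying active ∧ done: ∅.
States satisfying EF (active ∧ done): ∅.

none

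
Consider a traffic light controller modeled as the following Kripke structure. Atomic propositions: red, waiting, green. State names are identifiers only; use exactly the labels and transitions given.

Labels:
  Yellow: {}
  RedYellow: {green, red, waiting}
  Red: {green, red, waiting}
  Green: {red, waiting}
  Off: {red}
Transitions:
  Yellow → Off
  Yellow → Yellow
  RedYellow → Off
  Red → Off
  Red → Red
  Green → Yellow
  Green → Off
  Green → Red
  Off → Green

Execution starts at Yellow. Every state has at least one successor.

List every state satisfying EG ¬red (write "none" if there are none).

{Yellow}

States satisfying ¬red: {Yellow}.
States satisfying EG ¬red: {Yellow}.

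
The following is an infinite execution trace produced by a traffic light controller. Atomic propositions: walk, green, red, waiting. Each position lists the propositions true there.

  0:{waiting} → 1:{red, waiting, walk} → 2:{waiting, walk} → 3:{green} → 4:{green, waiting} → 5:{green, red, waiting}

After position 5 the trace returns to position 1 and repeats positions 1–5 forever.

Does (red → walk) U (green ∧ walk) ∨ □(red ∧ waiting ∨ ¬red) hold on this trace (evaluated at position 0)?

Satisfied

Walking from position 0: at position 5, green ∧ walk has not yet held and red → walk fails, so (red → walk) U (green ∧ walk) is false.
red ∧ waiting ∨ ¬red holds at every position 0..5, and those are all positions ever visited, so □(red ∧ waiting ∨ ¬red) holds.
At position 0: (red → walk) U (green ∧ walk) is false; □(red ∧ waiting ∨ ¬red) is true; so (red → walk) U (green ∧ walk) ∨ □(red ∧ waiting ∨ ¬red) is true.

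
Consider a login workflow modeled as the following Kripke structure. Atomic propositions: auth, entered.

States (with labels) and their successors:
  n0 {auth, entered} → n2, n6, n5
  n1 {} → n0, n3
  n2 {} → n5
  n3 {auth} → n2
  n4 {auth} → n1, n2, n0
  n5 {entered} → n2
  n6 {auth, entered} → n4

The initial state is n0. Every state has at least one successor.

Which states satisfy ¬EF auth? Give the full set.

States satisfying auth: {n0, n3, n4, n6}.
States satisfying EF auth: {n0, n1, n3, n4, n6}.
States satisfying ¬EF auth: {n2, n5}.

{n2, n5}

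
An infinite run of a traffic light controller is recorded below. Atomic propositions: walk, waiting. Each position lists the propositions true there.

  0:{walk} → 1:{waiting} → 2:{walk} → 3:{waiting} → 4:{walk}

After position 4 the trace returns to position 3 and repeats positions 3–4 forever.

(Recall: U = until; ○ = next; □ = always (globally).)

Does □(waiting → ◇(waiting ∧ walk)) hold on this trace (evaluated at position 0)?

waiting → ◇(waiting ∧ walk) must hold at every position from 0 onward. It fails at position 1, so □(waiting → ◇(waiting ∧ walk)) is false.
Positions where waiting holds: 1, 3.
Check ◇(waiting ∧ walk) at each: 1→fails, 3→fails.

No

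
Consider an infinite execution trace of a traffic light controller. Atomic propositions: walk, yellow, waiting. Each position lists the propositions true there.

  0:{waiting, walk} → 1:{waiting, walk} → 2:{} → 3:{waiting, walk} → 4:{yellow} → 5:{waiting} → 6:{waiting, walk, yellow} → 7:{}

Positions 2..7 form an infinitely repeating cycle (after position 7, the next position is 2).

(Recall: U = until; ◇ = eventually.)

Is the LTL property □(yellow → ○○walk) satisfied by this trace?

yellow → ○○walk must hold at every position from 0 onward. It fails at position 6, so □(yellow → ○○walk) is false.
Positions where yellow holds: 4, 6.
Check ○○walk at each: 4→ok, 6→fails.

Violated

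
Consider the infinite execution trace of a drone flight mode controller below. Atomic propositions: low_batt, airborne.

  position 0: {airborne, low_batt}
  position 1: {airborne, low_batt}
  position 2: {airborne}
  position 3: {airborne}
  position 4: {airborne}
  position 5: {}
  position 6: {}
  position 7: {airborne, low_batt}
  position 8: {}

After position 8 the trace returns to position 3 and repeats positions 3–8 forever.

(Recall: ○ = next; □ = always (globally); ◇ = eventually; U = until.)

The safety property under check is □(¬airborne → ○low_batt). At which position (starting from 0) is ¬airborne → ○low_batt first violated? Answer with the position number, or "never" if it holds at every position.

5

Check ¬airborne → ○low_batt at each position in order: 0 ✓, 1 ✓, 2 ✓, 3 ✓, 4 ✓.
At position 5 the labels are {} and the next position 6 has {}, so ¬airborne → ○low_batt is false there. This is the first violation.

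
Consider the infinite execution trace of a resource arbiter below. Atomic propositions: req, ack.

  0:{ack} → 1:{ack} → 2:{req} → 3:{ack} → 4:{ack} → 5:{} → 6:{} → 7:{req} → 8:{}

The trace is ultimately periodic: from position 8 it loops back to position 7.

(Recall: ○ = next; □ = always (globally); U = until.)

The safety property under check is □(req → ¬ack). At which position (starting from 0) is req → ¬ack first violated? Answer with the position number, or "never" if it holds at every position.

req → ¬ack holds at every position 0..8, and those are all the positions the trace ever visits, so the invariant □(req → ¬ack) is never violated.

never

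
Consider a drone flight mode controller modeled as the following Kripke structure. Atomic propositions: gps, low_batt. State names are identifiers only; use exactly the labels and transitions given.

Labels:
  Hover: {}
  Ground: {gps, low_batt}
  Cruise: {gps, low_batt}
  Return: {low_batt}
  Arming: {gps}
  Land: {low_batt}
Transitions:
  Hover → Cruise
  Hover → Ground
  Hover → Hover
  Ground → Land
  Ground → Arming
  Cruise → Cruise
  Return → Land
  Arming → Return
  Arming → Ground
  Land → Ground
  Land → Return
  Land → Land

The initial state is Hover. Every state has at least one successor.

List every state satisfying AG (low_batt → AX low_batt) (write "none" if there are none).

States satisfying low_batt → AX low_batt: {Hover, Cruise, Return, Arming, Land}.
States satisfying AG (low_batt → AX low_batt): {Cruise}.

{Cruise}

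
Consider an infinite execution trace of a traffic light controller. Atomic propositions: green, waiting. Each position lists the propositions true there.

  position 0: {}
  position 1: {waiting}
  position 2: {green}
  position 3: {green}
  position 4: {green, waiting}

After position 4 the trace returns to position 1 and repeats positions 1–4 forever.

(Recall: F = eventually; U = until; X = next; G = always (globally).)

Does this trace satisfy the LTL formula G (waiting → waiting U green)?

Satisfied

waiting → waiting U green holds at every position 0..4, and those are all positions ever visited, so G (waiting → waiting U green) holds.
Positions where waiting holds: 1, 4.
Check waiting U green at each: 1→ok, 4→ok.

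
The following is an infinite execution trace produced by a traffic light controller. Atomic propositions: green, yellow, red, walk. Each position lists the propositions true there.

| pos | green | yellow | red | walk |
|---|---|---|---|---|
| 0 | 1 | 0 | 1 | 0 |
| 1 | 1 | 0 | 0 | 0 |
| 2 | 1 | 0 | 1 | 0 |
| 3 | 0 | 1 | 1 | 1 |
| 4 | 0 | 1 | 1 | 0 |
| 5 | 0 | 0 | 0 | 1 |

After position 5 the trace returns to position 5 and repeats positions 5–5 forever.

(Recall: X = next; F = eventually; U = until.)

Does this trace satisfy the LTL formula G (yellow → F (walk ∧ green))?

yellow → F (walk ∧ green) must hold at every position from 0 onward. It fails at position 3, so G (yellow → F (walk ∧ green)) is false.
Positions where yellow holds: 3, 4.
Check F (walk ∧ green) at each: 3→fails, 4→fails.

Does not hold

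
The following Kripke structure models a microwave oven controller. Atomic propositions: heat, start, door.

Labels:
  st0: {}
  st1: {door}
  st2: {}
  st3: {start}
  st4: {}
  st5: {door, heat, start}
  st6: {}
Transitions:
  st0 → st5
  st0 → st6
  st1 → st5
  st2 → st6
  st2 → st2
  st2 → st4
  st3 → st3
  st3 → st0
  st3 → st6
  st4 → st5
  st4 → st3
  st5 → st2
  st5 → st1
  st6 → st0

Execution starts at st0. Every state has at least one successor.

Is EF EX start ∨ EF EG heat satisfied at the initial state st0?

Yes

States satisfying EX start: {st0, st1, st3, st4}.
States satisfying EF EX start: {st0, st1, st2, st3, st4, st5, st6}.
States satisfying EG heat: ∅.
States satisfying EF EG heat: ∅.
States satisfying EF EX start ∨ EF EG heat: {st0, st1, st2, st3, st4, st5, st6}.
st0 ∈ Sat(EF EX start ∨ EF EG heat).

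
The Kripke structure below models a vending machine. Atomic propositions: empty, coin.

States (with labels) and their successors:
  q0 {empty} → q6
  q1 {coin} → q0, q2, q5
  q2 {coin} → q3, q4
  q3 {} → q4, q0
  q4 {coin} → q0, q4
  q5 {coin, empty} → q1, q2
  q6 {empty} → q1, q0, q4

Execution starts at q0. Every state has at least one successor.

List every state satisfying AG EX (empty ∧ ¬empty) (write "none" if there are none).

none

States satisfying EX (empty ∧ ¬empty): ∅.
States satisfying AG EX (empty ∧ ¬empty): ∅.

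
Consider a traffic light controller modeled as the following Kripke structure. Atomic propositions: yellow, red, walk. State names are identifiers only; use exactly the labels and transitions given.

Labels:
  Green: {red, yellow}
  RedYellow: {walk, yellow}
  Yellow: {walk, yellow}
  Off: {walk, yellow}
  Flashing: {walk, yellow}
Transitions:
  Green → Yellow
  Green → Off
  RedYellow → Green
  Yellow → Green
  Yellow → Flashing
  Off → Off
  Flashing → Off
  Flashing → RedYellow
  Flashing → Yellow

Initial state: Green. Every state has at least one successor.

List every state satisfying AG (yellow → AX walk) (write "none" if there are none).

{Off}

States satisfying yellow → AX walk: {Green, Off, Flashing}.
States satisfying AG (yellow → AX walk): {Off}.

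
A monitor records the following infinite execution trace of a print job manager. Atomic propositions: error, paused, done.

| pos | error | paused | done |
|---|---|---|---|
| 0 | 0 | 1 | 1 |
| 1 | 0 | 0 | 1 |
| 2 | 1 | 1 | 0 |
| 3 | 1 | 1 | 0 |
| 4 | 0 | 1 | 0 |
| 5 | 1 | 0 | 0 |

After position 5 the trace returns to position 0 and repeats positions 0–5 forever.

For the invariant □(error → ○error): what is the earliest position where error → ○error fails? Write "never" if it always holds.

3

Check error → ○error at each position in order: 0 ✓, 1 ✓, 2 ✓.
At position 3 the labels are {error, paused} and the next position 4 has {paused}, so error → ○error is false there. This is the first violation.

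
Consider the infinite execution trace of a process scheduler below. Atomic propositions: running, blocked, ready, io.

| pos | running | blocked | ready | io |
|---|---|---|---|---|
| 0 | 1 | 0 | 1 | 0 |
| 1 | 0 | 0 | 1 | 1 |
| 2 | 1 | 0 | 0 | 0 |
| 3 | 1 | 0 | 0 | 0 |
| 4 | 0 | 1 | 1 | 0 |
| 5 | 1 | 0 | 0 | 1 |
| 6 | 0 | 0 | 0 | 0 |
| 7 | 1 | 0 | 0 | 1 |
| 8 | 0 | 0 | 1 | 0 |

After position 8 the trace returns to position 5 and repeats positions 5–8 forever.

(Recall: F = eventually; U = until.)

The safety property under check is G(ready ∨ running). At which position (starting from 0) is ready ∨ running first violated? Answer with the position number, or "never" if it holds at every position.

6

Check ready ∨ running at each position in order: 0 ✓, 1 ✓, 2 ✓, 3 ✓, 4 ✓, 5 ✓.
At position 6 the labels are {}, so ready ∨ running is false there. This is the first violation.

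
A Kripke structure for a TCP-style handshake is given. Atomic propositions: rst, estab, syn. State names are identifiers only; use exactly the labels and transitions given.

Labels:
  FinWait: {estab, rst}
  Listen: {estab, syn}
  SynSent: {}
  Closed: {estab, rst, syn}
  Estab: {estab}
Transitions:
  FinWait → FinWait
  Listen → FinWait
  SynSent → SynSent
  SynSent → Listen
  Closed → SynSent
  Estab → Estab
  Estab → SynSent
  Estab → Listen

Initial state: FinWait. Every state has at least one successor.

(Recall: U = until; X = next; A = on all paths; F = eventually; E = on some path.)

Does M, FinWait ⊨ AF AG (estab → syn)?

No

States satisfying AG (estab → syn): ∅.
States satisfying AF AG (estab → syn): ∅.
There is a path from FinWait along which AG (estab → syn) never holds.
FinWait ∉ Sat(AF AG (estab → syn)).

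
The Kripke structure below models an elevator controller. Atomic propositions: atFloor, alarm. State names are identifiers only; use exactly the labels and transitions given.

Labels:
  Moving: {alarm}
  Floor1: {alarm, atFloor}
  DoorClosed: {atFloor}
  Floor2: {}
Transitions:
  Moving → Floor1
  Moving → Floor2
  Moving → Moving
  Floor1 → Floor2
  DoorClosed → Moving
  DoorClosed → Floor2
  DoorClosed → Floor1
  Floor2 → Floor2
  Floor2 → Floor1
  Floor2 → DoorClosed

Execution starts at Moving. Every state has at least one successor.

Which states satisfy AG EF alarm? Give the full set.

States satisfying EF alarm: {Moving, Floor1, DoorClosed, Floor2}.
States satisfying AG EF alarm: {Moving, Floor1, DoorClosed, Floor2}.

{Moving, Floor1, DoorClosed, Floor2}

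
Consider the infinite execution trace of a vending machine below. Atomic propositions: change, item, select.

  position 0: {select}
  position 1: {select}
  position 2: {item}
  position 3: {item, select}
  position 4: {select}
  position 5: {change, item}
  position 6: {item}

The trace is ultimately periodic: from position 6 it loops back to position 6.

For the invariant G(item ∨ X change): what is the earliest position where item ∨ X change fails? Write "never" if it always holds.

0

At position 0 the labels are {select} and the next position 1 has {select}, so item ∨ X change is false there. This is the first violation.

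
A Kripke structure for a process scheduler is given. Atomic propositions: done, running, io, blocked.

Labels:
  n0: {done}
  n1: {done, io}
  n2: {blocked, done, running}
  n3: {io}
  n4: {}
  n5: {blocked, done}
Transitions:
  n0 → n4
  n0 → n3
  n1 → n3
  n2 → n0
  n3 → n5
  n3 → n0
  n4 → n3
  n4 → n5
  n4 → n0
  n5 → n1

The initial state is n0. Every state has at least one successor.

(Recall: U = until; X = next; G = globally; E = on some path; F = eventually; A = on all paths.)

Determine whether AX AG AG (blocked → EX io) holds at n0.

States satisfying AG AG (blocked → EX io): {n0, n1, n3, n4, n5}.
States satisfying AX AG AG (blocked → EX io): {n0, n1, n2, n3, n4, n5}.
n0 ∈ Sat(AX AG AG (blocked → EX io)).

Holds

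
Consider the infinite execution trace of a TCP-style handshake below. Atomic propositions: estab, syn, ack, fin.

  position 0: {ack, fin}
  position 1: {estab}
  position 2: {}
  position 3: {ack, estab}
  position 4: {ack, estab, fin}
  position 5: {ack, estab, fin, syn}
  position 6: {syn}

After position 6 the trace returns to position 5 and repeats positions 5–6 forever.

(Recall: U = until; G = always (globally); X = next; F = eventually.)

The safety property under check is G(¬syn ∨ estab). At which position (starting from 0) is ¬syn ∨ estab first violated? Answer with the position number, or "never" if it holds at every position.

6

Check ¬syn ∨ estab at each position in order: 0 ✓, 1 ✓, 2 ✓, 3 ✓, 4 ✓, 5 ✓.
At position 6 the labels are {syn}, so ¬syn ∨ estab is false there. This is the first violation.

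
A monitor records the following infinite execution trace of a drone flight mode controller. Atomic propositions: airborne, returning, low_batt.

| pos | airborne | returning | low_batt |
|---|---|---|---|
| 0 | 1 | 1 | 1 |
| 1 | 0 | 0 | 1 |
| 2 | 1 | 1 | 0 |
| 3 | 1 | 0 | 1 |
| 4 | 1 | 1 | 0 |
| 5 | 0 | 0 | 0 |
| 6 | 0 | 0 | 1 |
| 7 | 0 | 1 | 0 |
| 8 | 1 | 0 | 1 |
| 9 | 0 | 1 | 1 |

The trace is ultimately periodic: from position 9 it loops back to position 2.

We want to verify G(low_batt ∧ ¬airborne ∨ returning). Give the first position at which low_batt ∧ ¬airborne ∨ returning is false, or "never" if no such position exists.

3

Check low_batt ∧ ¬airborne ∨ returning at each position in order: 0 ✓, 1 ✓, 2 ✓.
At position 3 the labels are {airborne, low_batt}, so low_batt ∧ ¬airborne ∨ returning is false there. This is the first violation.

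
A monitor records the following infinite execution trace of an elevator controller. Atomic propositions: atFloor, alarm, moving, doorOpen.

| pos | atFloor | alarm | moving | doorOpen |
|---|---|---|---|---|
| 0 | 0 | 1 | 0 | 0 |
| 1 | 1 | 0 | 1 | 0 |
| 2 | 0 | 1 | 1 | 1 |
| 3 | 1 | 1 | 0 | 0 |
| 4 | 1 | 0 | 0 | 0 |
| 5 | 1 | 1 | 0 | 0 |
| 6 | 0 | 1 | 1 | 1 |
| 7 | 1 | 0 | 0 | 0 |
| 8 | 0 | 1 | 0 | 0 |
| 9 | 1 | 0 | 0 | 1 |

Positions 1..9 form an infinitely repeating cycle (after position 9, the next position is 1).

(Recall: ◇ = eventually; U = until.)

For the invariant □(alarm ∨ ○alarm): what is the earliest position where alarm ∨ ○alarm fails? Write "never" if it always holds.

9

Check alarm ∨ ○alarm at each position in order: 0 ✓, 1 ✓, 2 ✓, 3 ✓, 4 ✓, 5 ✓, 6 ✓, 7 ✓, 8 ✓.
At position 9 the labels are {atFloor, doorOpen} and the next position 1 has {atFloor, moving}, so alarm ∨ ○alarm is false there. This is the first violation.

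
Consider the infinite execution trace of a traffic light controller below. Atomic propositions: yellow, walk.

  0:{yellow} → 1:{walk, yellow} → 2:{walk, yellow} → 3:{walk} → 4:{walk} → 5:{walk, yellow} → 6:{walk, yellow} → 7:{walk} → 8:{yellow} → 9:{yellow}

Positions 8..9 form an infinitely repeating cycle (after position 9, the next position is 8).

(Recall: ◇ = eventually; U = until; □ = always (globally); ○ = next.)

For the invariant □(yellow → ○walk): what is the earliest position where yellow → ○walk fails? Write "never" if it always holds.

8

Check yellow → ○walk at each position in order: 0 ✓, 1 ✓, 2 ✓, 3 ✓, 4 ✓, 5 ✓, 6 ✓, 7 ✓.
At position 8 the labels are {yellow} and the next position 9 has {yellow}, so yellow → ○walk is false there. This is the first violation.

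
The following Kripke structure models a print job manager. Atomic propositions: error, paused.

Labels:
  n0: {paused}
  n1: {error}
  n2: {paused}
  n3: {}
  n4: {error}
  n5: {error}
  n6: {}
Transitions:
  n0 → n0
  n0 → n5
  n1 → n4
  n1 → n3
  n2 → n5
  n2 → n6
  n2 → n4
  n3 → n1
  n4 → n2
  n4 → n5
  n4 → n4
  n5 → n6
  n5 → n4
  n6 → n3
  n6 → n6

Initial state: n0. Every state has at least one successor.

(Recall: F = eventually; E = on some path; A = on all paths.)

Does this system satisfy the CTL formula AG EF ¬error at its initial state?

States satisfying EF ¬error: {n0, n1, n2, n3, n4, n5, n6}.
States satisfying AG EF ¬error: {n0, n1, n2, n3, n4, n5, n6}.
Every state reachable from n0 satisfies EF ¬error.
n0 ∈ Sat(AG EF ¬error).

Satisfied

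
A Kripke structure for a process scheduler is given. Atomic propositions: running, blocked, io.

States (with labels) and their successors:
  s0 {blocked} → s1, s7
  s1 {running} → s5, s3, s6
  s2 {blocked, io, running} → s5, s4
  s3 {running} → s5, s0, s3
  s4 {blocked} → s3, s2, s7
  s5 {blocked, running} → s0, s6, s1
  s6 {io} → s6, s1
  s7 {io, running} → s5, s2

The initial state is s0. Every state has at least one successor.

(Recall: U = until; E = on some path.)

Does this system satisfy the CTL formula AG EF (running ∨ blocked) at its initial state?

States satisfying EF (running ∨ blocked): {s0, s1, s2, s3, s4, s5, s6, s7}.
States satisfying AG EF (running ∨ blocked): {s0, s1, s2, s3, s4, s5, s6, s7}.
Every state reachable from s0 satisfies EF (running ∨ blocked).
s0 ∈ Sat(AG EF (running ∨ blocked)).

Holds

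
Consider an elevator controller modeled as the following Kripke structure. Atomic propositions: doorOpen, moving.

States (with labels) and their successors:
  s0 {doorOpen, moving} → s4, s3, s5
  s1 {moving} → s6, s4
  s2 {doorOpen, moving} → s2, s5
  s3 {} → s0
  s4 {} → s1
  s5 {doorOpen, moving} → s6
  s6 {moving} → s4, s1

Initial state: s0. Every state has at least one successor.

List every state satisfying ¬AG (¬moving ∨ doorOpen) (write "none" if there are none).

States satisfying ¬moving ∨ doorOpen: {s0, s2, s3, s4, s5}.
States satisfying AG (¬moving ∨ doorOpen): ∅.
States satisfying ¬AG (¬moving ∨ doorOpen): {s0, s1, s2, s3, s4, s5, s6}.

{s0, s1, s2, s3, s4, s5, s6}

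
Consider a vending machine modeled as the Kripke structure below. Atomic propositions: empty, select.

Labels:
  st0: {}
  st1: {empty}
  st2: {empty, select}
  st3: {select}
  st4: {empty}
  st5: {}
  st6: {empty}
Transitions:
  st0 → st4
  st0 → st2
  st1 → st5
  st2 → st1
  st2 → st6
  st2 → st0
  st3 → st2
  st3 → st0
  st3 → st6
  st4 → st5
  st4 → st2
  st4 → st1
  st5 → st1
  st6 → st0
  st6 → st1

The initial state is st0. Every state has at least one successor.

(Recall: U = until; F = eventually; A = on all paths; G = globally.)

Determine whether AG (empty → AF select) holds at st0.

Violated

States satisfying empty → AF select: {st0, st2, st3, st5}.
States satisfying AG (empty → AF select): ∅.
st1 is reachable from st0 and violates empty → AF select, so AG fails at st0.
st0 ∉ Sat(AG (empty → AF select)).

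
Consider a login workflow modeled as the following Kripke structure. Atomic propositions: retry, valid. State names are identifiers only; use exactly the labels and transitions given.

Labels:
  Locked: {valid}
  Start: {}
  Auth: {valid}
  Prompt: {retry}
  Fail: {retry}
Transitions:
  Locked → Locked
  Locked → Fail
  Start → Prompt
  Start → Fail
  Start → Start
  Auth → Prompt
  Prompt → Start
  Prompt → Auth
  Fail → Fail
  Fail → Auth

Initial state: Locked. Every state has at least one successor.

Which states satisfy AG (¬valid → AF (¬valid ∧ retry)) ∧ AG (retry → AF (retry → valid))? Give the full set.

none

States satisfying ¬valid → AF (¬valid ∧ retry): {Locked, Auth, Prompt, Fail}.
States satisfying AG (¬valid → AF (¬valid ∧ retry)): ∅.
States satisfying retry → AF (retry → valid): {Locked, Start, Auth, Prompt}.
States satisfying AG (retry → AF (retry → valid)): ∅.
States satisfying AG (¬valid → AF (¬valid ∧ retry)) ∧ AG (retry → AF (retry → valid)): ∅.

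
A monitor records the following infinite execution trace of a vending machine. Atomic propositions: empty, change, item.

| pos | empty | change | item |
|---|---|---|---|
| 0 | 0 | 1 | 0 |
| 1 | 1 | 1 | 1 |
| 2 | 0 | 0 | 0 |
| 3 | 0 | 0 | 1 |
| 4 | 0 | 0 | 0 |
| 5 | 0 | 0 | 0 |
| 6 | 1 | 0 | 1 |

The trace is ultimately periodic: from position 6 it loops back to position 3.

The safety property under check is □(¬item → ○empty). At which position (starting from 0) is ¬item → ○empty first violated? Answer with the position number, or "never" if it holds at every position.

Check ¬item → ○empty at each position in order: 0 ✓, 1 ✓.
At position 2 the labels are {} and the next position 3 has {item}, so ¬item → ○empty is false there. This is the first violation.

2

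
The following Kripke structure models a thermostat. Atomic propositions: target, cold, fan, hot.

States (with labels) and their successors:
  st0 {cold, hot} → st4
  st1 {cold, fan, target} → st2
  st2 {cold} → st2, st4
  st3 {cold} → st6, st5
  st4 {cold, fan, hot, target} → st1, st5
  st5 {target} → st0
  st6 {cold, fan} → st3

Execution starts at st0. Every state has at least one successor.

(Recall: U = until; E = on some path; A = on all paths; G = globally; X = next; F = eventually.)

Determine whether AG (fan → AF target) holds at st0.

States satisfying fan → AF target: {st0, st1, st2, st3, st4, st5}.
States satisfying AG (fan → AF target): {st0, st1, st2, st4, st5}.
Every state reachable from st0 satisfies fan → AF target.
st0 ∈ Sat(AG (fan → AF target)).

Yes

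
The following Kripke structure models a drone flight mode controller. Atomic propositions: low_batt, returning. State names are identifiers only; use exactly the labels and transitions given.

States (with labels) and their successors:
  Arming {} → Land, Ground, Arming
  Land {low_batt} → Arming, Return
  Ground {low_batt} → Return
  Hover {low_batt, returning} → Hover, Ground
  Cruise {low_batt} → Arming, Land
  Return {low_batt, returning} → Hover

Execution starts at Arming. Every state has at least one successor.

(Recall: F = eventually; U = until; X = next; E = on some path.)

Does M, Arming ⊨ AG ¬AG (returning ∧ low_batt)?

Satisfied

States satisfying ¬AG (returning ∧ low_batt): {Arming, Land, Ground, Hover, Cruise, Return}.
States satisfying AG ¬AG (returning ∧ low_batt): {Arming, Land, Ground, Hover, Cruise, Return}.
Every state reachable from Arming satisfies ¬AG (returning ∧ low_batt).
Arming ∈ Sat(AG ¬AG (returning ∧ low_batt)).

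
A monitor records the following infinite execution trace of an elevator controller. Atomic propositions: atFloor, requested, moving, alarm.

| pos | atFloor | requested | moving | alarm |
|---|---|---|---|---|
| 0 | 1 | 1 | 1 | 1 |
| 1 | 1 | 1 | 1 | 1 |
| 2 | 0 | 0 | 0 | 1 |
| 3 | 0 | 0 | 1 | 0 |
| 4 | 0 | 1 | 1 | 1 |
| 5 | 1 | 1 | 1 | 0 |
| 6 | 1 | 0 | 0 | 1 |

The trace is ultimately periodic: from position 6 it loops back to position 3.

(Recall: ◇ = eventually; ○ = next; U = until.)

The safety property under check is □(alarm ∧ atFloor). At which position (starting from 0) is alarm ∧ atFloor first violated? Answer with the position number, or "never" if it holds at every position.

2

Check alarm ∧ atFloor at each position in order: 0 ✓, 1 ✓.
At position 2 the labels are {alarm}, so alarm ∧ atFloor is false there. This is the first violation.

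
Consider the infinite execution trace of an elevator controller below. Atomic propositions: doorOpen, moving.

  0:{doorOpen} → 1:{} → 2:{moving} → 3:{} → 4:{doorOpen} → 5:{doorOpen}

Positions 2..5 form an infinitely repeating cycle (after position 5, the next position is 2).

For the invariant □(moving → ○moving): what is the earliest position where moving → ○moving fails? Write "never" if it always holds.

2

Check moving → ○moving at each position in order: 0 ✓, 1 ✓.
At position 2 the labels are {moving} and the next position 3 has {}, so moving → ○moving is false there. This is the first violation.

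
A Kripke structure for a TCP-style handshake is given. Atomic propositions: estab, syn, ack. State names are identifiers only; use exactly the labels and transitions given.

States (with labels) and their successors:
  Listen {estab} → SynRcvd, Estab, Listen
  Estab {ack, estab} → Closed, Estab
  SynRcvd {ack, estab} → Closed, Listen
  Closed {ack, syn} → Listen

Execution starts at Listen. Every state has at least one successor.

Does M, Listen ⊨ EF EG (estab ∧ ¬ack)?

Satisfied

States satisfying EG (estab ∧ ¬ack): {Listen}.
States satisfying EF EG (estab ∧ ¬ack): {Listen, Estab, SynRcvd, Closed}.
Some path from Listen reaches a state where EG (estab ∧ ¬ack) holds.
Listen ∈ Sat(EF EG (estab ∧ ¬ack)).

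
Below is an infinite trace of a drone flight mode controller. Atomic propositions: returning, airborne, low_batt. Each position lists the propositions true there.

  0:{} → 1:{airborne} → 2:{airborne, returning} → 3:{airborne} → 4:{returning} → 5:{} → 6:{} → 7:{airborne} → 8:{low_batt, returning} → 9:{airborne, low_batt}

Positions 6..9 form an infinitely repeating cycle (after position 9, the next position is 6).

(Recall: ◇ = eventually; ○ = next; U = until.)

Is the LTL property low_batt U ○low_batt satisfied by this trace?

Walking from position 0: at position 0, ○low_batt has not yet held and low_batt fails, so low_batt U ○low_batt is false.

Does not hold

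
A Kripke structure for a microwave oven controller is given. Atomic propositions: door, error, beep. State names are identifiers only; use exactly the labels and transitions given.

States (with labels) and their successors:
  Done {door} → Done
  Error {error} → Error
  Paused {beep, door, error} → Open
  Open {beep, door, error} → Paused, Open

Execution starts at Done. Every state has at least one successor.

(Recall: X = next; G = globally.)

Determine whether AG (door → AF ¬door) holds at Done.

States satisfying door → AF ¬door: {Error}.
States satisfying AG (door → AF ¬door): {Error}.
Done is reachable from Done and violates door → AF ¬door, so AG fails at Done.
Done ∉ Sat(AG (door → AF ¬door)).

No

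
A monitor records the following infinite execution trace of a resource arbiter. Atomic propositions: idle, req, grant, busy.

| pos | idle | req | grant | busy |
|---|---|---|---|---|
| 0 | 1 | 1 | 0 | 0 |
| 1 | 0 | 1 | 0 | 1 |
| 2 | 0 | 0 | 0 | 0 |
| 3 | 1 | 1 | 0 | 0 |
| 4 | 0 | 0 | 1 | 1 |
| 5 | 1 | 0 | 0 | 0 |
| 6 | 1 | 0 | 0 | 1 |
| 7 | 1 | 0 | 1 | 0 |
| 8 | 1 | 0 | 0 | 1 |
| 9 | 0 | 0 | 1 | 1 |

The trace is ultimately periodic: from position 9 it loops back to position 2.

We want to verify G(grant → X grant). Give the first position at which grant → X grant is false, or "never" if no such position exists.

4

Check grant → X grant at each position in order: 0 ✓, 1 ✓, 2 ✓, 3 ✓.
At position 4 the labels are {busy, grant} and the next position 5 has {idle}, so grant → X grant is false there. This is the first violation.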